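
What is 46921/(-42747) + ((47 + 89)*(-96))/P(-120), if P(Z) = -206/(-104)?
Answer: -29026284127/4402941 ≈ -6592.5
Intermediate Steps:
P(Z) = 103/52 (P(Z) = -206*(-1/104) = 103/52)
46921/(-42747) + ((47 + 89)*(-96))/P(-120) = 46921/(-42747) + ((47 + 89)*(-96))/(103/52) = 46921*(-1/42747) + (136*(-96))*(52/103) = -46921/42747 - 13056*52/103 = -46921/42747 - 678912/103 = -29026284127/4402941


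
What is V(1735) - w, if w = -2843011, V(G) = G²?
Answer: 5853236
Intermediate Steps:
V(1735) - w = 1735² - 1*(-2843011) = 3010225 + 2843011 = 5853236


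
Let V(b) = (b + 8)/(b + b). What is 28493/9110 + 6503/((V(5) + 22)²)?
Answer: 7471089477/494572790 ≈ 15.106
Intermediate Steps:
V(b) = (8 + b)/(2*b) (V(b) = (8 + b)/((2*b)) = (8 + b)*(1/(2*b)) = (8 + b)/(2*b))
28493/9110 + 6503/((V(5) + 22)²) = 28493/9110 + 6503/(((½)*(8 + 5)/5 + 22)²) = 28493*(1/9110) + 6503/(((½)*(⅕)*13 + 22)²) = 28493/9110 + 6503/((13/10 + 22)²) = 28493/9110 + 6503/((233/10)²) = 28493/9110 + 6503/(54289/100) = 28493/9110 + 6503*(100/54289) = 28493/9110 + 650300/54289 = 7471089477/494572790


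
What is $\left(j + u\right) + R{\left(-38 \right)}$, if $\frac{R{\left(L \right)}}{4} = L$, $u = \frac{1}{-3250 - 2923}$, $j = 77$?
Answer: $- \frac{462976}{6173} \approx -75.0$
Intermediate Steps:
$u = - \frac{1}{6173}$ ($u = \frac{1}{-6173} = - \frac{1}{6173} \approx -0.000162$)
$R{\left(L \right)} = 4 L$
$\left(j + u\right) + R{\left(-38 \right)} = \left(77 - \frac{1}{6173}\right) + 4 \left(-38\right) = \frac{475320}{6173} - 152 = - \frac{462976}{6173}$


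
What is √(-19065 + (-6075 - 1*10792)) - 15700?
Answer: -15700 + 2*I*√8983 ≈ -15700.0 + 189.56*I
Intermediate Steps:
√(-19065 + (-6075 - 1*10792)) - 15700 = √(-19065 + (-6075 - 10792)) - 15700 = √(-19065 - 16867) - 15700 = √(-35932) - 15700 = 2*I*√8983 - 15700 = -15700 + 2*I*√8983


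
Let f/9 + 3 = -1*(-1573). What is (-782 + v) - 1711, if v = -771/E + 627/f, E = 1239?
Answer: -4850582543/1945230 ≈ -2493.6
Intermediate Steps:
f = 14130 (f = -27 + 9*(-1*(-1573)) = -27 + 9*1573 = -27 + 14157 = 14130)
v = -1124153/1945230 (v = -771/1239 + 627/14130 = -771*1/1239 + 627*(1/14130) = -257/413 + 209/4710 = -1124153/1945230 ≈ -0.57790)
(-782 + v) - 1711 = (-782 - 1124153/1945230) - 1711 = -1522294013/1945230 - 1711 = -4850582543/1945230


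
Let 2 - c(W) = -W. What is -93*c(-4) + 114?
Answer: 300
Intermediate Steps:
c(W) = 2 + W (c(W) = 2 - (-1)*W = 2 + W)
-93*c(-4) + 114 = -93*(2 - 4) + 114 = -93*(-2) + 114 = 186 + 114 = 300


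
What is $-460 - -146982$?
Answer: $146522$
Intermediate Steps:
$-460 - -146982 = -460 + 146982 = 146522$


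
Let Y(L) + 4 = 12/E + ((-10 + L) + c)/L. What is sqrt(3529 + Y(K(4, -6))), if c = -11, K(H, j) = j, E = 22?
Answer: 3*sqrt(189838)/22 ≈ 59.414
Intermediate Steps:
Y(L) = -38/11 + (-21 + L)/L (Y(L) = -4 + (12/22 + ((-10 + L) - 11)/L) = -4 + (12*(1/22) + (-21 + L)/L) = -4 + (6/11 + (-21 + L)/L) = -38/11 + (-21 + L)/L)
sqrt(3529 + Y(K(4, -6))) = sqrt(3529 + (-27/11 - 21/(-6))) = sqrt(3529 + (-27/11 - 21*(-1/6))) = sqrt(3529 + (-27/11 + 7/2)) = sqrt(3529 + 23/22) = sqrt(77661/22) = 3*sqrt(189838)/22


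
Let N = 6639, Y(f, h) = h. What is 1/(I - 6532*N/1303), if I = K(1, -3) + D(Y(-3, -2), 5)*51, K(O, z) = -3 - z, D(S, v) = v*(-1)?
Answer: -1303/43698213 ≈ -2.9818e-5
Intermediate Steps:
D(S, v) = -v
I = -255 (I = (-3 - 1*(-3)) - 1*5*51 = (-3 + 3) - 5*51 = 0 - 255 = -255)
1/(I - 6532*N/1303) = 1/(-255 - 6532/(-1*(-1303)/6639)) = 1/(-255 - 6532/(1303*(1/6639))) = 1/(-255 - 6532/1303/6639) = 1/(-255 - 6532*6639/1303) = 1/(-255 - 43365948/1303) = 1/(-43698213/1303) = -1303/43698213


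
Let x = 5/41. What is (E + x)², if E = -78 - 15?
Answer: 14500864/1681 ≈ 8626.3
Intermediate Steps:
E = -93
x = 5/41 (x = 5*(1/41) = 5/41 ≈ 0.12195)
(E + x)² = (-93 + 5/41)² = (-3808/41)² = 14500864/1681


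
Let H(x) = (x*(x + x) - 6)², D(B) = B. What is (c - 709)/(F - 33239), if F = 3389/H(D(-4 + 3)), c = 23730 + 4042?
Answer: -48112/58715 ≈ -0.81942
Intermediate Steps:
c = 27772
H(x) = (-6 + 2*x²)² (H(x) = (x*(2*x) - 6)² = (2*x² - 6)² = (-6 + 2*x²)²)
F = 3389/16 (F = 3389/((4*(-3 + (-4 + 3)²)²)) = 3389/((4*(-3 + (-1)²)²)) = 3389/((4*(-3 + 1)²)) = 3389/((4*(-2)²)) = 3389/((4*4)) = 3389/16 ≈ 211.81)
(c - 709)/(F - 33239) = (27772 - 709)/(3389/16 - 33239) = 27063/(-528435/16) = 27063*(-16/528435) = -48112/58715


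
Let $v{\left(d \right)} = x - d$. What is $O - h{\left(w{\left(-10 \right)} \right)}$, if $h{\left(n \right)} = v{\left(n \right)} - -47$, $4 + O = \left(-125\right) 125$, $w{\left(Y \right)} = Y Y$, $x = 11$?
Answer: $-15587$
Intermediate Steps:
$v{\left(d \right)} = 11 - d$
$w{\left(Y \right)} = Y^{2}$
$O = -15629$ ($O = -4 - 15625 = -15629$)
$h{\left(n \right)} = 58 - n$ ($h{\left(n \right)} = \left(11 - n\right) - -47 = \left(11 - n\right) + 47 = 58 - n$)
$O - h{\left(w{\left(-10 \right)} \right)} = -15629 - \left(58 - \left(-10\right)^{2}\right) = -15629 - \left(58 - 100\right) = -15629 - -42 = -15629 + 42 = -15587$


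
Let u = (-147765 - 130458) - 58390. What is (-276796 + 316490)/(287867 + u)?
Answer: -19847/24373 ≈ -0.81430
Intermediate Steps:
u = -336613 (u = -278223 - 58390 = -336613)
(-276796 + 316490)/(287867 + u) = (-276796 + 316490)/(287867 - 336613) = 39694/(-48746) = 39694*(-1/48746) = -19847/24373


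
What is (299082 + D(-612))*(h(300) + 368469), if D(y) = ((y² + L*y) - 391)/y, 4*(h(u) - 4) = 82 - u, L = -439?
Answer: 7905626593343/72 ≈ 1.0980e+11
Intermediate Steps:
h(u) = 49/2 - u/4 (h(u) = 4 + (82 - u)/4 = 4 + (41/2 - u/4) = 49/2 - u/4)
D(y) = (-391 + y² - 439*y)/y (D(y) = ((y² - 439*y) - 391)/y = (-391 + y² - 439*y)/y)
(299082 + D(-612))*(h(300) + 368469) = (299082 + (-439 - 612 - 391/(-612)))*((49/2 - ¼*300) + 368469) = (299082 + (-439 - 612 - 391*(-1/612)))*((49/2 - 75) + 368469) = (299082 + (-439 - 612 + 23/36))*(-101/2 + 368469) = (299082 - 37813/36)*(736837/2) = (10729139/36)*(736837/2) = 7905626593343/72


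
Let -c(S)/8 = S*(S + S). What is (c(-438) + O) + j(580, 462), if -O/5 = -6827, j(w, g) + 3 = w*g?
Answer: -2767412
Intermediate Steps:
j(w, g) = -3 + g*w (j(w, g) = -3 + w*g = -3 + g*w)
c(S) = -16*S² (c(S) = -8*S*(S + S) = -8*S*2*S = -16*S²)
O = 34135 (O = -5*(-6827) = 34135)
(c(-438) + O) + j(580, 462) = (-16*(-438)² + 34135) + (-3 + 462*580) = (-16*191844 + 34135) + (-3 + 267960) = (-3069504 + 34135) + 267957 = -3035369 + 267957 = -2767412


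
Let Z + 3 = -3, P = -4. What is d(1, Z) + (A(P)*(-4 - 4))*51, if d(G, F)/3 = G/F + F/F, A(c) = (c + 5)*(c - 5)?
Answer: 7349/2 ≈ 3674.5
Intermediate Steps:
Z = -6 (Z = -3 - 3 = -6)
A(c) = (-5 + c)*(5 + c) (A(c) = (5 + c)*(-5 + c) = (-5 + c)*(5 + c))
d(G, F) = 3 + 3*G/F (d(G, F) = 3*(G/F + F/F) = 3*(G/F + 1) = 3*(1 + G/F) = 3 + 3*G/F)
d(1, Z) + (A(P)*(-4 - 4))*51 = (3 + 3*1/(-6)) + ((-25 + (-4)²)*(-4 - 4))*51 = (3 + 3*1*(-⅙)) + ((-25 + 16)*(-8))*51 = (3 - ½) - 9*(-8)*51 = 5/2 + 72*51 = 5/2 + 3672 = 7349/2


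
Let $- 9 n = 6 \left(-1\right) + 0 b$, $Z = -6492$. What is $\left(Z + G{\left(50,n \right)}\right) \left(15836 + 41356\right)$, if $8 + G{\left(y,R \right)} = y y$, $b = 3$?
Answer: $-228768000$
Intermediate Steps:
$n = \frac{2}{3}$ ($n = - \frac{6 \left(-1\right) + 0 \cdot 3}{9} = - \frac{-6 + 0}{9} = \left(- \frac{1}{9}\right) \left(-6\right) = \frac{2}{3} \approx 0.66667$)
$G{\left(y,R \right)} = -8 + y^{2}$ ($G{\left(y,R \right)} = -8 + y y = -8 + y^{2}$)
$\left(Z + G{\left(50,n \right)}\right) \left(15836 + 41356\right) = \left(-6492 - \left(8 - 50^{2}\right)\right) \left(15836 + 41356\right) = \left(-6492 + \left(-8 + 2500\right)\right) 57192 = \left(-6492 + 2492\right) 57192 = \left(-4000\right) 57192 = -228768000$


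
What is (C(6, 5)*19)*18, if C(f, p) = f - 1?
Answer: 1710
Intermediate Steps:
C(f, p) = -1 + f
(C(6, 5)*19)*18 = ((-1 + 6)*19)*18 = (5*19)*18 = 95*18 = 1710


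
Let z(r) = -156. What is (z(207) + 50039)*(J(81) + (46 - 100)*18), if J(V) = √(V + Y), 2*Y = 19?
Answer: -48486276 + 49883*√362/2 ≈ -4.8012e+7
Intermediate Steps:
Y = 19/2 (Y = (½)*19 = 19/2 ≈ 9.5000)
J(V) = √(19/2 + V) (J(V) = √(V + 19/2) = √(19/2 + V))
(z(207) + 50039)*(J(81) + (46 - 100)*18) = (-156 + 50039)*(√(38 + 4*81)/2 + (46 - 100)*18) = 49883*(√(38 + 324)/2 - 54*18) = 49883*(√362/2 - 972) = 49883*(-972 + √362/2) = -48486276 + 49883*√362/2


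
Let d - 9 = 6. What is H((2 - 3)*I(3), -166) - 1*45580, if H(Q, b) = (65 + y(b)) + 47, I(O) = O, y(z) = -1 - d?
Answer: -45484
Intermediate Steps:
d = 15 (d = 9 + 6 = 15)
y(z) = -16 (y(z) = -1 - 1*15 = -1 - 15 = -16)
H(Q, b) = 96 (H(Q, b) = (65 - 16) + 47 = 49 + 47 = 96)
H((2 - 3)*I(3), -166) - 1*45580 = 96 - 1*45580 = 96 - 45580 = -45484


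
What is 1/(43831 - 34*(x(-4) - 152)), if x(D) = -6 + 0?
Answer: 1/49203 ≈ 2.0324e-5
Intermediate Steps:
x(D) = -6
1/(43831 - 34*(x(-4) - 152)) = 1/(43831 - 34*(-6 - 152)) = 1/(43831 - 34*(-158)) = 1/(43831 + 5372) = 1/49203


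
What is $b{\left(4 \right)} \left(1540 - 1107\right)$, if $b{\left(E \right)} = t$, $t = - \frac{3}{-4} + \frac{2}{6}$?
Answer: $\frac{5629}{12} \approx 469.08$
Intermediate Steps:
$t = \frac{13}{12}$ ($t = \left(-3\right) \left(- \frac{1}{4}\right) + 2 \cdot \frac{1}{6} = \frac{3}{4} + \frac{1}{3} = \frac{13}{12} \approx 1.0833$)
$b{\left(E \right)} = \frac{13}{12}$
$b{\left(4 \right)} \left(1540 - 1107\right) = \frac{13 \left(1540 - 1107\right)}{12} = \frac{13}{12} \cdot 433 = \frac{5629}{12}$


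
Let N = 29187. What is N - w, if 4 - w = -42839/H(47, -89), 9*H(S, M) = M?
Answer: 2982838/89 ≈ 33515.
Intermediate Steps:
H(S, M) = M/9
w = -385195/89 (w = 4 - (-42839)/((1/9)*(-89)) = 4 - (-42839)/(-89/9) = 4 - (-42839)*(-9)/89 = 4 - 1*385551/89 = 4 - 385551/89 = -385195/89 ≈ -4328.0)
N - w = 29187 - 1*(-385195/89) = 29187 + 385195/89 = 2982838/89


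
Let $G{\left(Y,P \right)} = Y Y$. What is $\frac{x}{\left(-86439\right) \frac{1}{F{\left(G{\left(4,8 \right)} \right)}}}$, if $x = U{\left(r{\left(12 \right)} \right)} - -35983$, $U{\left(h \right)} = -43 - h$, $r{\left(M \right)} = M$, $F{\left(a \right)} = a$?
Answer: $- \frac{191616}{28813} \approx -6.6503$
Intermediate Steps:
$G{\left(Y,P \right)} = Y^{2}$
$x = 35928$ ($x = \left(-43 - 12\right) - -35983 = \left(-43 - 12\right) + 35983 = -55 + 35983 = 35928$)
$\frac{x}{\left(-86439\right) \frac{1}{F{\left(G{\left(4,8 \right)} \right)}}} = \frac{35928}{\left(-86439\right) \frac{1}{4^{2}}} = \frac{35928}{\left(-86439\right) \frac{1}{16}} = \frac{35928}{- \frac{86439}{16}} = 35928 \left(- \frac{16}{86439}\right) = - \frac{191616}{28813}$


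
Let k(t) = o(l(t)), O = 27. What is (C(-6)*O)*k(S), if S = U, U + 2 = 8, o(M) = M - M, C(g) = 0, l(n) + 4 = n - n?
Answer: 0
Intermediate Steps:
l(n) = -4 (l(n) = -4 + (n - n) = -4 + 0 = -4)
o(M) = 0
U = 6 (U = -2 + 8 = 6)
S = 6
k(t) = 0
(C(-6)*O)*k(S) = (0*27)*0 = 0*0 = 0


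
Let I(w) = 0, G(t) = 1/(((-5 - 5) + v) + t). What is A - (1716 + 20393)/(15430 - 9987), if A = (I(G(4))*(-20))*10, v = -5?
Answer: -22109/5443 ≈ -4.0619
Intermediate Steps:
G(t) = 1/(-15 + t) (G(t) = 1/(((-5 - 5) - 5) + t) = 1/((-10 - 5) + t) = 1/(-15 + t))
A = 0 (A = (0*(-20))*10 = 0*10 = 0)
A - (1716 + 20393)/(15430 - 9987) = 0 - (1716 + 20393)/(15430 - 9987) = 0 - 22109/5443 = -22109/5443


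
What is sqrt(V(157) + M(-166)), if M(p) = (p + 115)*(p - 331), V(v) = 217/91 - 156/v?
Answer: sqrt(105593310706)/2041 ≈ 159.21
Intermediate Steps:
V(v) = 31/13 - 156/v (V(v) = 217*(1/91) - 156/v = 31/13 - 156/v)
M(p) = (-331 + p)*(115 + p) (M(p) = (115 + p)*(-331 + p) = (-331 + p)*(115 + p))
sqrt(V(157) + M(-166)) = sqrt((31/13 - 156/157) + (-38065 + (-166)**2 - 216*(-166))) = sqrt((31/13 - 156*1/157) + (-38065 + 27556 + 35856)) = sqrt((31/13 - 156/157) + 25347) = sqrt(2839/2041 + 25347) = sqrt(51736066/2041) = sqrt(105593310706)/2041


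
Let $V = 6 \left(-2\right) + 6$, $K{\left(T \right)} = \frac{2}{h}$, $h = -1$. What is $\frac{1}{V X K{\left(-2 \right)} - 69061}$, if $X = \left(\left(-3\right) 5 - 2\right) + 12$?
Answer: $- \frac{1}{69121} \approx -1.4467 \cdot 10^{-5}$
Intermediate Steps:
$K{\left(T \right)} = -2$ ($K{\left(T \right)} = \frac{2}{-1} = 2 \left(-1\right) = -2$)
$X = -5$ ($X = \left(-15 - 2\right) + 12 = -17 + 12 = -5$)
$V = -6$ ($V = -12 + 6 = -6$)
$\frac{1}{V X K{\left(-2 \right)} - 69061} = \frac{1}{\left(-6\right) \left(-5\right) \left(-2\right) - 69061} = \frac{1}{30 \left(-2\right) - 69061} = \frac{1}{-60 - 69061} = \frac{1}{-69121} = - \frac{1}{69121}$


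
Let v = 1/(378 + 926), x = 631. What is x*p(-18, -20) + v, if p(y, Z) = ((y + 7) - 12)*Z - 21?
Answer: 361219737/1304 ≈ 2.7701e+5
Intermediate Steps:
p(y, Z) = -21 + Z*(-5 + y) (p(y, Z) = ((7 + y) - 12)*Z - 21 = (-5 + y)*Z - 21 = Z*(-5 + y) - 21 = -21 + Z*(-5 + y))
v = 1/1304 ≈ 0.00076687
x*p(-18, -20) + v = 631*(-21 - 5*(-20) - 20*(-18)) + 1/1304 = 631*(-21 + 100 + 360) + 1/1304 = 631*439 + 1/1304 = 277009 + 1/1304 = 361219737/1304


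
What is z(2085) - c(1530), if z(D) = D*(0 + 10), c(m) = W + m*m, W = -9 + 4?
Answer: -2320045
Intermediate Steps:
W = -5
c(m) = -5 + m² (c(m) = -5 + m*m = -5 + m²)
z(D) = 10*D (z(D) = D*10 = 10*D)
z(2085) - c(1530) = 10*2085 - (-5 + 1530²) = 20850 - (-5 + 2340900) = 20850 - 1*2340895 = 20850 - 2340895 = -2320045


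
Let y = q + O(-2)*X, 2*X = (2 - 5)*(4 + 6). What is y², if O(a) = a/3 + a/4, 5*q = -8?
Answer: 25281/100 ≈ 252.81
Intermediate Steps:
q = -8/5 (q = (⅕)*(-8) = -8/5 ≈ -1.6000)
O(a) = 7*a/12 (O(a) = a*(⅓) + a*(¼) = a/3 + a/4 = 7*a/12)
X = -15 (X = ((2 - 5)*(4 + 6))/2 = (-3*10)/2 = (½)*(-30) = -15)
y = 159/10 (y = -8/5 + ((7/12)*(-2))*(-15) = -8/5 - 7/6*(-15) = -8/5 + 35/2 = 159/10 ≈ 15.900)
y² = (159/10)² = 25281/100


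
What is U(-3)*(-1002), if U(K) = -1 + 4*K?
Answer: 13026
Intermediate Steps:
U(-3)*(-1002) = (-1 + 4*(-3))*(-1002) = (-1 - 12)*(-1002) = -13*(-1002) = 13026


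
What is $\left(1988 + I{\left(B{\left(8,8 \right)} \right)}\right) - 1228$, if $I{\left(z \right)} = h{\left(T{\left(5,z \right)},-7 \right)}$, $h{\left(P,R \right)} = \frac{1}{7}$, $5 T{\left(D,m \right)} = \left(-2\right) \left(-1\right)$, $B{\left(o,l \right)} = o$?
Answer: $\frac{5321}{7} \approx 760.14$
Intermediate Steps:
$T{\left(D,m \right)} = \frac{2}{5}$ ($T{\left(D,m \right)} = \frac{\left(-2\right) \left(-1\right)}{5} = \frac{1}{5} \cdot 2 = \frac{2}{5}$)
$h{\left(P,R \right)} = \frac{1}{7}$
$I{\left(z \right)} = \frac{1}{7}$
$\left(1988 + I{\left(B{\left(8,8 \right)} \right)}\right) - 1228 = \left(1988 + \frac{1}{7}\right) - 1228 = \frac{13917}{7} - 1228 = \frac{5321}{7}$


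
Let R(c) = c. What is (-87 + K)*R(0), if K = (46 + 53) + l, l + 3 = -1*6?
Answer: 0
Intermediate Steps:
l = -9 (l = -3 - 1*6 = -3 - 6 = -9)
K = 90 (K = (46 + 53) - 9 = 99 - 9 = 90)
(-87 + K)*R(0) = (-87 + 90)*0 = 3*0 = 0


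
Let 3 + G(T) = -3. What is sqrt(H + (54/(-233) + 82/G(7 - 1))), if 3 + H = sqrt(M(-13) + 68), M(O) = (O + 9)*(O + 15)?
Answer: sqrt(-8256588 + 977202*sqrt(15))/699 ≈ 3.0253*I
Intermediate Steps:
G(T) = -6 (G(T) = -3 - 3 = -6)
M(O) = (9 + O)*(15 + O)
H = -3 + 2*sqrt(15) (H = -3 + sqrt((135 + (-13)**2 + 24*(-13)) + 68) = -3 + sqrt((135 + 169 - 312) + 68) = -3 + sqrt(-8 + 68) = -3 + sqrt(60) = -3 + 2*sqrt(15) ≈ 4.7460)
sqrt(H + (54/(-233) + 82/G(7 - 1))) = sqrt((-3 + 2*sqrt(15)) + (54/(-233) + 82/(-6))) = sqrt((-3 + 2*sqrt(15)) + (54*(-1/233) + 82*(-1/6))) = sqrt((-3 + 2*sqrt(15)) + (-54/233 - 41/3)) = sqrt((-3 + 2*sqrt(15)) - 9715/699) = sqrt(-11812/699 + 2*sqrt(15))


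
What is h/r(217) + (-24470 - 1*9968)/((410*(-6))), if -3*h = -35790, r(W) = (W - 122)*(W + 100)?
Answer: 106644817/7408290 ≈ 14.395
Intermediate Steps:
r(W) = (-122 + W)*(100 + W)
h = 11930 (h = -1/3*(-35790) = 11930)
h/r(217) + (-24470 - 1*9968)/((410*(-6))) = 11930/(-12200 + 217**2 - 22*217) + (-24470 - 1*9968)/((410*(-6))) = 11930/(-12200 + 47089 - 4774) + (-24470 - 9968)/(-2460) = 11930/30115 - 34438*(-1/2460) = 11930*(1/30115) + 17219/1230 = 2386/6023 + 17219/1230 = 106644817/7408290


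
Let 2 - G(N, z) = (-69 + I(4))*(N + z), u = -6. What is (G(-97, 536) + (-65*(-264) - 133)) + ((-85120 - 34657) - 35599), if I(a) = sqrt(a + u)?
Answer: -108056 - 439*I*sqrt(2) ≈ -1.0806e+5 - 620.84*I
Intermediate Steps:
I(a) = sqrt(-6 + a) (I(a) = sqrt(a - 6) = sqrt(-6 + a))
G(N, z) = 2 - (-69 + I*sqrt(2))*(N + z) (G(N, z) = 2 - (-69 + sqrt(-6 + 4))*(N + z) = 2 - (-69 + sqrt(-2))*(N + z) = 2 - (-69 + I*sqrt(2))*(N + z))
(G(-97, 536) + (-65*(-264) - 133)) + ((-85120 - 34657) - 35599) = ((2 + 69*(-97) + 69*536 - 1*I*(-97)*sqrt(2) - 1*I*536*sqrt(2)) + (-65*(-264) - 133)) + ((-85120 - 34657) - 35599) = ((2 - 6693 + 36984 + 97*I*sqrt(2) - 536*I*sqrt(2)) + (17160 - 133)) + (-119777 - 35599) = ((30293 - 439*I*sqrt(2)) + 17027) - 155376 = (47320 - 439*I*sqrt(2)) - 155376 = -108056 - 439*I*sqrt(2)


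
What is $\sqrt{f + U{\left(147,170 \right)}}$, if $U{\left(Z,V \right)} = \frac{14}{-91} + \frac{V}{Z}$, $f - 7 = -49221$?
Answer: $\frac{i \sqrt{3667795482}}{273} \approx 221.84 i$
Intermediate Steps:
$f = -49214$ ($f = 7 - 49221 = -49214$)
$U{\left(Z,V \right)} = - \frac{2}{13} + \frac{V}{Z}$ ($U{\left(Z,V \right)} = 14 \left(- \frac{1}{91}\right) + \frac{V}{Z} = - \frac{2}{13} + \frac{V}{Z}$)
$\sqrt{f + U{\left(147,170 \right)}} = \sqrt{-49214 - \left(\frac{2}{13} - \frac{170}{147}\right)} = \sqrt{-49214 + \left(- \frac{2}{13} + 170 \cdot \frac{1}{147}\right)} = \sqrt{-49214 + \left(- \frac{2}{13} + \frac{170}{147}\right)} = \sqrt{-49214 + \frac{1916}{1911}} = \sqrt{- \frac{94046038}{1911}} = \frac{i \sqrt{3667795482}}{273}$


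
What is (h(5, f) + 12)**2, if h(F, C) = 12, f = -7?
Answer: 576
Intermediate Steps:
(h(5, f) + 12)**2 = (12 + 12)**2 = 24**2 = 576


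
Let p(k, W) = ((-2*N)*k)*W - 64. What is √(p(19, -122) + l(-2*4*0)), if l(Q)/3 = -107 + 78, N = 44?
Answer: √203833 ≈ 451.48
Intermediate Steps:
l(Q) = -87 (l(Q) = 3*(-107 + 78) = 3*(-29) = -87)
p(k, W) = -64 - 88*W*k (p(k, W) = ((-2*44)*k)*W - 64 = (-88*k)*W - 64 = -88*W*k - 64 = -64 - 88*W*k)
√(p(19, -122) + l(-2*4*0)) = √((-64 - 88*(-122)*19) - 87) = √((-64 + 203984) - 87) = √(203920 - 87) = √203833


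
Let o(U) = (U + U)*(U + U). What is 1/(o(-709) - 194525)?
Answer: 1/1816199 ≈ 5.5060e-7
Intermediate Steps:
o(U) = 4*U² (o(U) = (2*U)*(2*U) = 4*U²)
1/(o(-709) - 194525) = 1/(4*(-709)² - 194525) = 1/(4*502681 - 194525) = 1/(2010724 - 194525) = 1/1816199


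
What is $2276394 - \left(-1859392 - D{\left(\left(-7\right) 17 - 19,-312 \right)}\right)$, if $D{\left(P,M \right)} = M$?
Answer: $4135474$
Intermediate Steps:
$2276394 - \left(-1859392 - D{\left(\left(-7\right) 17 - 19,-312 \right)}\right) = 2276394 - \left(-1859392 - -312\right) = 2276394 - \left(-1859392 + 312\right) = 2276394 - -1859080 = 2276394 + 1859080 = 4135474$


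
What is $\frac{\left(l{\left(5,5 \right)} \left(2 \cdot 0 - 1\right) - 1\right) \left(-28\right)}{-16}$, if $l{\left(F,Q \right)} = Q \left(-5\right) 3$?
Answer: $\frac{259}{2} \approx 129.5$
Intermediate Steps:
$l{\left(F,Q \right)} = - 15 Q$ ($l{\left(F,Q \right)} = - 5 Q 3 = - 15 Q$)
$\frac{\left(l{\left(5,5 \right)} \left(2 \cdot 0 - 1\right) - 1\right) \left(-28\right)}{-16} = \frac{\left(\left(-15\right) 5 \left(2 \cdot 0 - 1\right) - 1\right) \left(-28\right)}{-16} = \left(- 75 \left(0 - 1\right) - 1\right) \left(-28\right) \left(- \frac{1}{16}\right) = \left(\left(-75\right) \left(-1\right) - 1\right) \left(-28\right) \left(- \frac{1}{16}\right) = \left(75 - 1\right) \left(-28\right) \left(- \frac{1}{16}\right) = 74 \left(-28\right) \left(- \frac{1}{16}\right) = \left(-2072\right) \left(- \frac{1}{16}\right) = \frac{259}{2}$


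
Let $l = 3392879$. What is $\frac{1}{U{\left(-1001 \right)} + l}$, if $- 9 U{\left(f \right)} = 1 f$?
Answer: $\frac{9}{30536912} \approx 2.9473 \cdot 10^{-7}$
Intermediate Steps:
$U{\left(f \right)} = - \frac{f}{9}$ ($U{\left(f \right)} = - \frac{1 f}{9} = - \frac{f}{9}$)
$\frac{1}{U{\left(-1001 \right)} + l} = \frac{1}{\left(- \frac{1}{9}\right) \left(-1001\right) + 3392879} = \frac{1}{\frac{1001}{9} + 3392879} = \frac{1}{\frac{30536912}{9}} = \frac{9}{30536912}$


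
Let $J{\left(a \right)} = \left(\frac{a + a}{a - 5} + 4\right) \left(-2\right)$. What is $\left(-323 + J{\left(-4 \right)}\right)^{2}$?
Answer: $\frac{8970025}{81} \approx 1.1074 \cdot 10^{5}$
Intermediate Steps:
$J{\left(a \right)} = -8 - \frac{4 a}{-5 + a}$ ($J{\left(a \right)} = \left(\frac{2 a}{-5 + a} + 4\right) \left(-2\right) = \left(4 + \frac{2 a}{-5 + a}\right) \left(-2\right) = -8 - \frac{4 a}{-5 + a}$)
$\left(-323 + J{\left(-4 \right)}\right)^{2} = \left(-323 + \frac{4 \left(10 - -12\right)}{-5 - 4}\right)^{2} = \left(-323 + \frac{4 \left(10 + 12\right)}{-9}\right)^{2} = \left(-323 + 4 \left(- \frac{1}{9}\right) 22\right)^{2} = \left(-323 - \frac{88}{9}\right)^{2} = \left(- \frac{2995}{9}\right)^{2} = \frac{8970025}{81}$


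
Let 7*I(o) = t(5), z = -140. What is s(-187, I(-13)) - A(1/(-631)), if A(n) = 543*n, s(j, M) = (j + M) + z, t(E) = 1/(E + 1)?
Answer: -8642717/26502 ≈ -326.12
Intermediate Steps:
t(E) = 1/(1 + E)
I(o) = 1/42 (I(o) = 1/(7*(1 + 5)) = (⅐)/6 = (⅐)*(⅙) = 1/42)
s(j, M) = -140 + M + j (s(j, M) = (j + M) - 140 = (M + j) - 140 = -140 + M + j)
s(-187, I(-13)) - A(1/(-631)) = (-140 + 1/42 - 187) - 543/(-631) = -13733/42 - 543*(-1)/631 = -13733/42 - 1*(-543/631) = -13733/42 + 543/631 = -8642717/26502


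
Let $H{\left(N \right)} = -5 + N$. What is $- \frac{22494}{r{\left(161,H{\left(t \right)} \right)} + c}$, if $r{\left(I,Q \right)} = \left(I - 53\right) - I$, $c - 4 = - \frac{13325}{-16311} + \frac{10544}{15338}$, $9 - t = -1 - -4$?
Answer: $\frac{1406876646573}{2970591437} \approx 473.6$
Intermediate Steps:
$t = 6$ ($t = 9 - \left(-1 - -4\right) = 9 - \left(-1 + 4\right) = 9 - 3 = 6$)
$c = \frac{688537253}{125089059}$ ($c = 4 + \left(- \frac{13325}{-16311} + \frac{10544}{15338}\right) = 4 + \left(\left(-13325\right) \left(- \frac{1}{16311}\right) + 10544 \cdot \frac{1}{15338}\right) = 4 + \left(\frac{13325}{16311} + \frac{5272}{7669}\right) = 4 + \frac{188181017}{125089059} = \frac{688537253}{125089059} \approx 5.5044$)
$r{\left(I,Q \right)} = -53$ ($r{\left(I,Q \right)} = \left(-53 + I\right) - I = -53$)
$- \frac{22494}{r{\left(161,H{\left(t \right)} \right)} + c} = - \frac{22494}{-53 + \frac{688537253}{125089059}} = - \frac{22494}{- \frac{5941182874}{125089059}} = \left(-22494\right) \left(- \frac{125089059}{5941182874}\right) = \frac{1406876646573}{2970591437}$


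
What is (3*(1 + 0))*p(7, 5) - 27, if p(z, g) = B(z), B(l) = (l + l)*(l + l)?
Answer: 561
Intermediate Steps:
B(l) = 4*l**2 (B(l) = (2*l)*(2*l) = 4*l**2)
p(z, g) = 4*z**2
(3*(1 + 0))*p(7, 5) - 27 = (3*(1 + 0))*(4*7**2) - 27 = (3*1)*(4*49) - 27 = 3*196 - 27 = 588 - 27 = 561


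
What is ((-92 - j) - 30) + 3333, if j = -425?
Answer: 3636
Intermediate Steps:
((-92 - j) - 30) + 3333 = ((-92 - 1*(-425)) - 30) + 3333 = ((-92 + 425) - 30) + 3333 = (333 - 30) + 3333 = 303 + 3333 = 3636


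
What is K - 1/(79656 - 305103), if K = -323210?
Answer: -72866724869/225447 ≈ -3.2321e+5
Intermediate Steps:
K - 1/(79656 - 305103) = -323210 - 1/(79656 - 305103) = -323210 - 1/(-225447) = -323210 - 1*(-1/225447) = -323210 + 1/225447 = -72866724869/225447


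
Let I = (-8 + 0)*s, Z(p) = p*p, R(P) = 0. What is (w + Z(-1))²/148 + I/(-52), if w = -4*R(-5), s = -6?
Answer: -1763/1924 ≈ -0.91632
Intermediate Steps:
Z(p) = p²
I = 48 (I = (-8 + 0)*(-6) = -8*(-6) = 48)
w = 0 (w = -4*0 = 0)
(w + Z(-1))²/148 + I/(-52) = (0 + (-1)²)²/148 + 48/(-52) = (0 + 1)²*(1/148) + 48*(-1/52) = 1²*(1/148) - 12/13 = 1*(1/148) - 12/13 = 1/148 - 12/13 = -1763/1924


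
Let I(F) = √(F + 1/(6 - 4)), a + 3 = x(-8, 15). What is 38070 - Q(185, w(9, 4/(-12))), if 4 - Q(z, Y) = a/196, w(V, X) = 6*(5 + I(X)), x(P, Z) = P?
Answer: 7460925/196 ≈ 38066.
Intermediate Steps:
a = -11 (a = -3 - 8 = -11)
I(F) = √(½ + F) (I(F) = √(F + 1/2) = √(F + ½) = √(½ + F))
w(V, X) = 30 + 3*√(2 + 4*X) (w(V, X) = 6*(5 + √(2 + 4*X)/2) = 30 + 3*√(2 + 4*X))
Q(z, Y) = 795/196 (Q(z, Y) = 4 - (-11)/196 = 4 - 1*(-11/196) = 4 + 11/196 = 795/196)
38070 - Q(185, w(9, 4/(-12))) = 38070 - 1*795/196 = 38070 - 795/196 = 7460925/196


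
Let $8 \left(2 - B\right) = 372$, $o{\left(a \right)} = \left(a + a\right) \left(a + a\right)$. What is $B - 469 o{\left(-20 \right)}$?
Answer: $- \frac{1500889}{2} \approx -7.5044 \cdot 10^{5}$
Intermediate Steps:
$o{\left(a \right)} = 4 a^{2}$ ($o{\left(a \right)} = 2 a 2 a = 4 a^{2}$)
$B = - \frac{89}{2}$ ($B = 2 - \frac{93}{2} = - \frac{89}{2} \approx -44.5$)
$B - 469 o{\left(-20 \right)} = - \frac{89}{2} - 469 \cdot 4 \left(-20\right)^{2} = - \frac{89}{2} - 469 \cdot 4 \cdot 400 = - \frac{89}{2} - 750400 = - \frac{1500889}{2}$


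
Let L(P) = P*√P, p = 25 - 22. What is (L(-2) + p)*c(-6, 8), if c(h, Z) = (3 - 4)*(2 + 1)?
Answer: -9 + 6*I*√2 ≈ -9.0 + 8.4853*I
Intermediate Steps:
c(h, Z) = -3 (c(h, Z) = -1*3 = -3)
p = 3
L(P) = P^(3/2)
(L(-2) + p)*c(-6, 8) = ((-2)^(3/2) + 3)*(-3) = (-2*I*√2 + 3)*(-3) = (3 - 2*I*√2)*(-3) = -9 + 6*I*√2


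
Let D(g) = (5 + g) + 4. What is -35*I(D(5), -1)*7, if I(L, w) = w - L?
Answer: 3675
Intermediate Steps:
D(g) = 9 + g
-35*I(D(5), -1)*7 = -35*(-1 - (9 + 5))*7 = -35*(-1 - 1*14)*7 = -35*(-1 - 14)*7 = -35*(-15)*7 = 525*7 = 3675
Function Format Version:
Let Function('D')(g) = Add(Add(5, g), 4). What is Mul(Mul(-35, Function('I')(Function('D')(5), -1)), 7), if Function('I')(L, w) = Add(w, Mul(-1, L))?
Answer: 3675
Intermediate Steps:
Function('D')(g) = Add(9, g)
Mul(Mul(-35, Function('I')(Function('D')(5), -1)), 7) = Mul(Mul(-35, Add(-1, Mul(-1, Add(9, 5)))), 7) = Mul(Mul(-35, Add(-1, Mul(-1, 14))), 7) = Mul(Mul(-35, Add(-1, -14)), 7) = Mul(Mul(-35, -15), 7) = Mul(525, 7) = 3675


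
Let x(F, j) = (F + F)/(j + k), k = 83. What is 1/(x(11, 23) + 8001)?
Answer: 53/424064 ≈ 0.00012498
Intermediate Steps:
x(F, j) = 2*F/(83 + j) (x(F, j) = (F + F)/(j + 83) = (2*F)/(83 + j) = 2*F/(83 + j))
1/(x(11, 23) + 8001) = 1/(2*11/(83 + 23) + 8001) = 1/(2*11/106 + 8001) = 1/(2*11*(1/106) + 8001) = 1/(11/53 + 8001) = 1/(424064/53) = 53/424064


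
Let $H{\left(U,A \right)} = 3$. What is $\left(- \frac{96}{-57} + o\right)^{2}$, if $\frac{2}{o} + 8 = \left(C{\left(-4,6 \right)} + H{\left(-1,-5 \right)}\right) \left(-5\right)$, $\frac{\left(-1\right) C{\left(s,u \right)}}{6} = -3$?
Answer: $\frac{12802084}{4609609} \approx 2.7773$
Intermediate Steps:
$C{\left(s,u \right)} = 18$ ($C{\left(s,u \right)} = \left(-6\right) \left(-3\right) = 18$)
$o = - \frac{2}{113}$ ($o = \frac{2}{-8 + \left(18 + 3\right) \left(-5\right)} = \frac{2}{-8 + 21 \left(-5\right)} = \frac{2}{-8 - 105} = \frac{2}{-113} = 2 \left(- \frac{1}{113}\right) = - \frac{2}{113} \approx -0.017699$)
$\left(- \frac{96}{-57} + o\right)^{2} = \left(- \frac{96}{-57} - \frac{2}{113}\right)^{2} = \left(\left(-96\right) \left(- \frac{1}{57}\right) - \frac{2}{113}\right)^{2} = \left(\frac{32}{19} - \frac{2}{113}\right)^{2} = \left(\frac{3578}{2147}\right)^{2} = \frac{12802084}{4609609}$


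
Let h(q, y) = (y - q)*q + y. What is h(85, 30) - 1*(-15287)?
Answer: 10642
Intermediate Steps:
h(q, y) = y + q*(y - q) (h(q, y) = q*(y - q) + y = y + q*(y - q))
h(85, 30) - 1*(-15287) = (30 - 1*85² + 85*30) - 1*(-15287) = (30 - 1*7225 + 2550) + 15287 = (30 - 7225 + 2550) + 15287 = -4645 + 15287 = 10642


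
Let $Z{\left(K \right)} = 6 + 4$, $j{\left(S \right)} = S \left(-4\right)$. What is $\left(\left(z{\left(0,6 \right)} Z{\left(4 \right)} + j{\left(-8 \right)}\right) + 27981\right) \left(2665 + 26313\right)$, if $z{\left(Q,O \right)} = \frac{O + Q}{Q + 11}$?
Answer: $\frac{8931106534}{11} \approx 8.1192 \cdot 10^{8}$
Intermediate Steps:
$j{\left(S \right)} = - 4 S$
$Z{\left(K \right)} = 10$
$z{\left(Q,O \right)} = \frac{O + Q}{11 + Q}$
$\left(\left(z{\left(0,6 \right)} Z{\left(4 \right)} + j{\left(-8 \right)}\right) + 27981\right) \left(2665 + 26313\right) = \left(\left(\frac{6 + 0}{11 + 0} \cdot 10 - -32\right) + 27981\right) \left(2665 + 26313\right) = \left(\left(\frac{1}{11} \cdot 6 \cdot 10 + 32\right) + 27981\right) 28978 = \left(\left(\frac{6}{11} \cdot 10 + 32\right) + 27981\right) 28978 = \left(\left(\frac{60}{11} + 32\right) + 27981\right) 28978 = \left(\frac{412}{11} + 27981\right) 28978 = \frac{308203}{11} \cdot 28978 = \frac{8931106534}{11}$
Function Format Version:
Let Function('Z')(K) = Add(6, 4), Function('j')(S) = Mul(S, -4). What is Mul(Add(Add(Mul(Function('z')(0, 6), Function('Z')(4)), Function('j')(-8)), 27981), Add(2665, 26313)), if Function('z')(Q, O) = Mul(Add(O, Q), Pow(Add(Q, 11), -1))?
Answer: Rational(8931106534, 11) ≈ 8.1192e+8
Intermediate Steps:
Function('j')(S) = Mul(-4, S)
Function('Z')(K) = 10
Function('z')(Q, O) = Mul(Pow(Add(11, Q), -1), Add(O, Q)) (Function('z')(Q, O) = Mul(Add(O, Q), Pow(Add(11, Q), -1)) = Mul(Pow(Add(11, Q), -1), Add(O, Q)))
Mul(Add(Add(Mul(Function('z')(0, 6), Function('Z')(4)), Function('j')(-8)), 27981), Add(2665, 26313)) = Mul(Add(Add(Mul(Mul(Pow(Add(11, 0), -1), Add(6, 0)), 10), Mul(-4, -8)), 27981), Add(2665, 26313)) = Mul(Add(Add(Mul(Mul(Pow(11, -1), 6), 10), 32), 27981), 28978) = Mul(Add(Add(Mul(Mul(Rational(1, 11), 6), 10), 32), 27981), 28978) = Mul(Add(Add(Mul(Rational(6, 11), 10), 32), 27981), 28978) = Mul(Add(Add(Rational(60, 11), 32), 27981), 28978) = Mul(Add(Rational(412, 11), 27981), 28978) = Mul(Rational(308203, 11), 28978) = Rational(8931106534, 11)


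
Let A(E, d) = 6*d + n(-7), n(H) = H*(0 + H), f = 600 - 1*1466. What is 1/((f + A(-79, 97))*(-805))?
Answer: 1/189175 ≈ 5.2861e-6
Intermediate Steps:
f = -866 (f = 600 - 1466 = -866)
n(H) = H**2 (n(H) = H*H = H**2)
A(E, d) = 49 + 6*d (A(E, d) = 6*d + (-7)**2 = 6*d + 49 = 49 + 6*d)
1/((f + A(-79, 97))*(-805)) = 1/((-866 + (49 + 6*97))*(-805)) = -1/805/(-866 + (49 + 582)) = -1/805/(-866 + 631) = -1/805/(-235) = -1/235*(-1/805) = 1/189175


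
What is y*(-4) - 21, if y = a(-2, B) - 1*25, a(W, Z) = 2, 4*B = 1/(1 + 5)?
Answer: 71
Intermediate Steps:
B = 1/24 (B = 1/(4*(1 + 5)) = (¼)/6 = (¼)*(⅙) = 1/24 ≈ 0.041667)
y = -23 (y = 2 - 1*25 = 2 - 25 = -23)
y*(-4) - 21 = -23*(-4) - 21 = 92 - 21 = 71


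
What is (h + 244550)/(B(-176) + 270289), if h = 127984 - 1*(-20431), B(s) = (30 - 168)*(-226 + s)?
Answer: 78593/65153 ≈ 1.2063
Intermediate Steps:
B(s) = 31188 - 138*s (B(s) = -138*(-226 + s) = 31188 - 138*s)
h = 148415 (h = 127984 + 20431 = 148415)
(h + 244550)/(B(-176) + 270289) = (148415 + 244550)/((31188 - 138*(-176)) + 270289) = 392965/((31188 + 24288) + 270289) = 392965/(55476 + 270289) = 392965/325765 = 392965*(1/325765) = 78593/65153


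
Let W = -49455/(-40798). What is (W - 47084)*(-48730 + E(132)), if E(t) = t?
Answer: 46675550037523/20399 ≈ 2.2881e+9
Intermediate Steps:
W = 49455/40798 (W = -49455*(-1/40798) = 49455/40798 ≈ 1.2122)
(W - 47084)*(-48730 + E(132)) = (49455/40798 - 47084)*(-48730 + 132) = -1920883577/40798*(-48598) = 46675550037523/20399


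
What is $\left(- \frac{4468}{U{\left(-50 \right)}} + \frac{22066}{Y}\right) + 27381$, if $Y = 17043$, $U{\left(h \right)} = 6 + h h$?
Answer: $\frac{584707516535}{21354879} \approx 27381.0$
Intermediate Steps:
$U{\left(h \right)} = 6 + h^{2}$
$\left(- \frac{4468}{U{\left(-50 \right)}} + \frac{22066}{Y}\right) + 27381 = \left(- \frac{4468}{6 + \left(-50\right)^{2}} + \frac{22066}{17043}\right) + 27381 = \left(- \frac{4468}{6 + 2500} + 22066 \cdot \frac{1}{17043}\right) + 27381 = \left(- \frac{4468}{2506} + \frac{22066}{17043}\right) + 27381 = \left(\left(-4468\right) \frac{1}{2506} + \frac{22066}{17043}\right) + 27381 = \left(- \frac{2234}{1253} + \frac{22066}{17043}\right) + 27381 = - \frac{10425364}{21354879} + 27381 = \frac{584707516535}{21354879}$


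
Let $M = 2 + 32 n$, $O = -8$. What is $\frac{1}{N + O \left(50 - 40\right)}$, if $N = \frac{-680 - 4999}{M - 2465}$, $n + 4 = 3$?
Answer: $- \frac{2495}{193921} \approx -0.012866$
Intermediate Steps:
$n = -1$ ($n = -4 + 3 = -1$)
$M = -30$ ($M = 2 + 32 \left(-1\right) = 2 - 32 = -30$)
$N = \frac{5679}{2495}$ ($N = \frac{-680 - 4999}{-30 - 2465} = - \frac{5679}{-2495} = \left(-5679\right) \left(- \frac{1}{2495}\right) = \frac{5679}{2495} \approx 2.2762$)
$\frac{1}{N + O \left(50 - 40\right)} = \frac{1}{\frac{5679}{2495} - 8 \left(50 - 40\right)} = \frac{1}{\frac{5679}{2495} - 80} = \frac{1}{- \frac{193921}{2495}} = - \frac{2495}{193921}$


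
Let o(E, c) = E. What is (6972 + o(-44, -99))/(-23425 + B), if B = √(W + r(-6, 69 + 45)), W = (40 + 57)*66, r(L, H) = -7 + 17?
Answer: -162288400/548724213 - 13856*√1603/548724213 ≈ -0.29677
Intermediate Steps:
r(L, H) = 10
W = 6402 (W = 97*66 = 6402)
B = 2*√1603 (B = √(6402 + 10) = √6412 = 2*√1603 ≈ 80.075)
(6972 + o(-44, -99))/(-23425 + B) = (6972 - 44)/(-23425 + 2*√1603) = 6928/(-23425 + 2*√1603)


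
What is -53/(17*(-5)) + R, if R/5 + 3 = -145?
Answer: -62847/85 ≈ -739.38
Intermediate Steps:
R = -740 (R = -15 + 5*(-145) = -15 - 725 = -740)
-53/(17*(-5)) + R = -53/(17*(-5)) - 740 = -53/(-85) - 740 = -1/85*(-53) - 740 = 53/85 - 740 = -62847/85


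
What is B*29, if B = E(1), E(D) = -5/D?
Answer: -145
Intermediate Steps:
B = -5 (B = -5/1 = -5*1 = -5)
B*29 = -5*29 = -145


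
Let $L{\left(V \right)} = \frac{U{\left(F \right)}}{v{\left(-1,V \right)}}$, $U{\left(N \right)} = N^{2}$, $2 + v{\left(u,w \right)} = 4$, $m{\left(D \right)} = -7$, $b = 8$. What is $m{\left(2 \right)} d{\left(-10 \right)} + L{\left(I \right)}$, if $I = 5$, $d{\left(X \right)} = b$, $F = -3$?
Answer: $- \frac{103}{2} \approx -51.5$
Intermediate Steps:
$v{\left(u,w \right)} = 2$ ($v{\left(u,w \right)} = -2 + 4 = 2$)
$d{\left(X \right)} = 8$
$L{\left(V \right)} = \frac{9}{2}$ ($L{\left(V \right)} = \frac{\left(-3\right)^{2}}{2} = 9 \cdot \frac{1}{2} = \frac{9}{2}$)
$m{\left(2 \right)} d{\left(-10 \right)} + L{\left(I \right)} = \left(-7\right) 8 + \frac{9}{2} = -56 + \frac{9}{2} = - \frac{103}{2}$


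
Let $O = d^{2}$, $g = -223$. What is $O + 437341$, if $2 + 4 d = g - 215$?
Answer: $449441$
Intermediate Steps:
$d = -110$ ($d = - \frac{1}{2} + \frac{-223 - 215}{4} = - \frac{1}{2} + \frac{1}{4} \left(-438\right) = - \frac{1}{2} - \frac{219}{2} = -110$)
$O = 12100$ ($O = \left(-110\right)^{2} = 12100$)
$O + 437341 = 12100 + 437341 = 449441$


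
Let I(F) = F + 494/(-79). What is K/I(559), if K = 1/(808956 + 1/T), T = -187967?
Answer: 1142261/510759572002909 ≈ 2.2364e-9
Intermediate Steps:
I(F) = -494/79 + F (I(F) = F + 494*(-1/79) = F - 494/79 = -494/79 + F)
K = 187967/152057032451 (K = 1/(808956 + 1/(-187967)) = 1/(808956 - 1/187967) = 1/(152057032451/187967) = 187967/152057032451 ≈ 1.2362e-6)
K/I(559) = 187967/(152057032451*(-494/79 + 559)) = 187967/(152057032451*(43667/79)) = (187967/152057032451)*(79/43667) = 1142261/510759572002909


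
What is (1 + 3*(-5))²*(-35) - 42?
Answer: -6902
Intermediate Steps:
(1 + 3*(-5))²*(-35) - 42 = (1 - 15)²*(-35) - 42 = (-14)²*(-35) - 42 = 196*(-35) - 42 = -6860 - 42 = -6902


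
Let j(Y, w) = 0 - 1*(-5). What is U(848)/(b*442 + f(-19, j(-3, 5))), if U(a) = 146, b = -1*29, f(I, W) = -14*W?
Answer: -73/6444 ≈ -0.011328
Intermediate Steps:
j(Y, w) = 5 (j(Y, w) = 0 + 5 = 5)
b = -29
U(848)/(b*442 + f(-19, j(-3, 5))) = 146/(-29*442 - 14*5) = 146/(-12818 - 70) = 146/(-12888) = 146*(-1/12888) = -73/6444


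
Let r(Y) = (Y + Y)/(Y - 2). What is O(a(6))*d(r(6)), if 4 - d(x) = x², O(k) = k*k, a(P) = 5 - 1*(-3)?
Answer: -320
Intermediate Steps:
a(P) = 8 (a(P) = 5 + 3 = 8)
O(k) = k²
r(Y) = 2*Y/(-2 + Y) (r(Y) = (2*Y)/(-2 + Y) = 2*Y/(-2 + Y))
d(x) = 4 - x²
O(a(6))*d(r(6)) = 8²*(4 - (2*6/(-2 + 6))²) = 64*(4 - (2*6/4)²) = 64*(4 - (2*6*(¼))²) = 64*(4 - 1*3²) = 64*(4 - 1*9) = 64*(4 - 9) = 64*(-5) = -320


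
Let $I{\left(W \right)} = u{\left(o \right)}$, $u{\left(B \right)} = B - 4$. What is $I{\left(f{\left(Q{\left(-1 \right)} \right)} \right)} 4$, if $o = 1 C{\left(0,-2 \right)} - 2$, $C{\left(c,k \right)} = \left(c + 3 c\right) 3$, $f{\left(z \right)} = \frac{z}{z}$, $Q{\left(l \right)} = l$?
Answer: $-24$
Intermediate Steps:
$f{\left(z \right)} = 1$
$C{\left(c,k \right)} = 12 c$ ($C{\left(c,k \right)} = 4 c 3 = 12 c$)
$o = -2$ ($o = 1 \cdot 12 \cdot 0 - 2 = 1 \cdot 0 - 2 = 0 - 2 = -2$)
$u{\left(B \right)} = -4 + B$ ($u{\left(B \right)} = B - 4 = -4 + B$)
$I{\left(W \right)} = -6$ ($I{\left(W \right)} = -4 - 2 = -6$)
$I{\left(f{\left(Q{\left(-1 \right)} \right)} \right)} 4 = \left(-6\right) 4 = -24$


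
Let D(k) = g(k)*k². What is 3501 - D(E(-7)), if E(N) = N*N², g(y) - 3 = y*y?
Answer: -13841636647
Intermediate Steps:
g(y) = 3 + y² (g(y) = 3 + y*y = 3 + y²)
E(N) = N³
D(k) = k²*(3 + k²) (D(k) = (3 + k²)*k² = k²*(3 + k²))
3501 - D(E(-7)) = 3501 - ((-7)³)²*(3 + ((-7)³)²) = 3501 - (-343)²*(3 + (-343)²) = 3501 - 117649*(3 + 117649) = 3501 - 117649*117652 = 3501 - 1*13841640148 = 3501 - 13841640148 = -13841636647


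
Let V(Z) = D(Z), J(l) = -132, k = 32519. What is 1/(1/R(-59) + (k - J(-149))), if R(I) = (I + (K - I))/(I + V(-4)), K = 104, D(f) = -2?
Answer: 104/3395643 ≈ 3.0627e-5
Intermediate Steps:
V(Z) = -2
R(I) = 104/(-2 + I) (R(I) = (I + (104 - I))/(I - 2) = 104/(-2 + I))
1/(1/R(-59) + (k - J(-149))) = 1/(1/(104/(-2 - 59)) + (32519 - 1*(-132))) = 1/(1/(104/(-61)) + (32519 + 132)) = 1/(1/(104*(-1/61)) + 32651) = 1/(1/(-104/61) + 32651) = 1/(-61/104 + 32651) = 1/(3395643/104) = 104/3395643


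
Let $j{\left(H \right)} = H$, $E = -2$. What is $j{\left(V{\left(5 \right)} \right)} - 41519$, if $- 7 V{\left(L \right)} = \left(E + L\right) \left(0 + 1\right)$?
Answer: $- \frac{290636}{7} \approx -41519.0$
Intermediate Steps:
$V{\left(L \right)} = \frac{2}{7} - \frac{L}{7}$ ($V{\left(L \right)} = - \frac{\left(-2 + L\right) \left(0 + 1\right)}{7} = - \frac{\left(-2 + L\right) 1}{7} = - \frac{-2 + L}{7} = \frac{2}{7} - \frac{L}{7}$)
$j{\left(V{\left(5 \right)} \right)} - 41519 = \left(\frac{2}{7} - \frac{5}{7}\right) - 41519 = - \frac{3}{7} - 41519 = - \frac{290636}{7}$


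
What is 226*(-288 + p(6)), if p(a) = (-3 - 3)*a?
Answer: -73224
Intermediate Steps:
p(a) = -6*a
226*(-288 + p(6)) = 226*(-288 - 6*6) = 226*(-288 - 36) = 226*(-324) = -73224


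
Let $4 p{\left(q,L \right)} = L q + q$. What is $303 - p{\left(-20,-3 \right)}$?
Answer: $293$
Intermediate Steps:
$p{\left(q,L \right)} = \frac{q}{4} + \frac{L q}{4}$ ($p{\left(q,L \right)} = \frac{L q + q}{4} = \frac{q + L q}{4} = \frac{q}{4} + \frac{L q}{4}$)
$303 - p{\left(-20,-3 \right)} = 303 - \frac{1}{4} \left(-20\right) \left(1 - 3\right) = 303 - \frac{1}{4} \left(-20\right) \left(-2\right) = 303 - 10 = 293$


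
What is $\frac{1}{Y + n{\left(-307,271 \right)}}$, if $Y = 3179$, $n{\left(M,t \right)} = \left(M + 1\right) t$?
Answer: $- \frac{1}{79747} \approx -1.254 \cdot 10^{-5}$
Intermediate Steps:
$n{\left(M,t \right)} = t \left(1 + M\right)$ ($n{\left(M,t \right)} = \left(1 + M\right) t = t \left(1 + M\right)$)
$\frac{1}{Y + n{\left(-307,271 \right)}} = \frac{1}{3179 + 271 \left(1 - 307\right)} = \frac{1}{3179 + 271 \left(-306\right)} = \frac{1}{3179 - 82926} = \frac{1}{-79747} = - \frac{1}{79747}$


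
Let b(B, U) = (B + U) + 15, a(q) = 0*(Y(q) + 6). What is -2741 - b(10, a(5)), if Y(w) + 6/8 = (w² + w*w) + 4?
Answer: -2766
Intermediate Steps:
Y(w) = 13/4 + 2*w² (Y(w) = -¾ + ((w² + w*w) + 4) = -¾ + ((w² + w²) + 4) = -¾ + (2*w² + 4) = -¾ + (4 + 2*w²) = 13/4 + 2*w²)
a(q) = 0 (a(q) = 0*((13/4 + 2*q²) + 6) = 0*(37/4 + 2*q²) = 0)
b(B, U) = 15 + B + U
-2741 - b(10, a(5)) = -2741 - (15 + 10 + 0) = -2741 - 1*25 = -2741 - 25 = -2766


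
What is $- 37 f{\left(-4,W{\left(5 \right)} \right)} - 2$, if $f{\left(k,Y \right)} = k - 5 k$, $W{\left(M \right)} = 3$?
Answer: $-594$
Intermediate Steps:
$f{\left(k,Y \right)} = - 4 k$
$- 37 f{\left(-4,W{\left(5 \right)} \right)} - 2 = - 37 \left(\left(-4\right) \left(-4\right)\right) - 2 = \left(-37\right) 16 - 2 = -592 - 2 = -594$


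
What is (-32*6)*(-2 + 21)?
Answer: -3648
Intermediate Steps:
(-32*6)*(-2 + 21) = -192*19 = -3648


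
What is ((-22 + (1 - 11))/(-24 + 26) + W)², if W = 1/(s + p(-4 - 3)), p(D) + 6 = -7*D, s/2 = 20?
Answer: 1760929/6889 ≈ 255.61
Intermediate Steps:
s = 40 (s = 2*20 = 40)
p(D) = -6 - 7*D
W = 1/83 (W = 1/(40 + (-6 - 7*(-4 - 3))) = 1/(40 + (-6 - 7*(-7))) = 1/(40 + (-6 + 49)) = 1/(40 + 43) = 1/83 ≈ 0.012048)
((-22 + (1 - 11))/(-24 + 26) + W)² = ((-22 + (1 - 11))/(-24 + 26) + 1/83)² = ((-22 - 10)/2 + 1/83)² = (-32*½ + 1/83)² = (-16 + 1/83)² = (-1327/83)² = 1760929/6889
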